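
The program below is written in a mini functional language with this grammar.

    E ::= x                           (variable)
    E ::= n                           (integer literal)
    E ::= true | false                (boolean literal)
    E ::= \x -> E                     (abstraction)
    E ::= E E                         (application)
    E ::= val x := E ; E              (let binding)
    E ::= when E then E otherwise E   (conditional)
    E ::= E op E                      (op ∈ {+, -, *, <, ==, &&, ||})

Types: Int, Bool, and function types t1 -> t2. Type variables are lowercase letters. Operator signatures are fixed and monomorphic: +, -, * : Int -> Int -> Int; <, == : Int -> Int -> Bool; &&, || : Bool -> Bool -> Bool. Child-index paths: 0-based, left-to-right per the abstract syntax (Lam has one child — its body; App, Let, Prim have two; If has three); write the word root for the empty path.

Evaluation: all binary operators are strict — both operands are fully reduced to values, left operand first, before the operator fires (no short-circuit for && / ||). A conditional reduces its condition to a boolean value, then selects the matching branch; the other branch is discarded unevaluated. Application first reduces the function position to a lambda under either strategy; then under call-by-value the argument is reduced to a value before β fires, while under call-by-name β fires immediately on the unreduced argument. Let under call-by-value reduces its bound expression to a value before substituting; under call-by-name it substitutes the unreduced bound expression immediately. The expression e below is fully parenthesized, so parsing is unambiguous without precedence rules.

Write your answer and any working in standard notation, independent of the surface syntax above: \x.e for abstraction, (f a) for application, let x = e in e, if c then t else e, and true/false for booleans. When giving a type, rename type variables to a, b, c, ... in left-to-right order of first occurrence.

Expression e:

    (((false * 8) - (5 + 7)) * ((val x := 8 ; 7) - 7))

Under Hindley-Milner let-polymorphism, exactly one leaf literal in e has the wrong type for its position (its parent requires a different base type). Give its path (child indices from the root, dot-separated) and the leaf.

Answer: 0.0.0 : false

Derivation:
  unify Bool ~ Int
  FAIL: mismatch Bool ~ Int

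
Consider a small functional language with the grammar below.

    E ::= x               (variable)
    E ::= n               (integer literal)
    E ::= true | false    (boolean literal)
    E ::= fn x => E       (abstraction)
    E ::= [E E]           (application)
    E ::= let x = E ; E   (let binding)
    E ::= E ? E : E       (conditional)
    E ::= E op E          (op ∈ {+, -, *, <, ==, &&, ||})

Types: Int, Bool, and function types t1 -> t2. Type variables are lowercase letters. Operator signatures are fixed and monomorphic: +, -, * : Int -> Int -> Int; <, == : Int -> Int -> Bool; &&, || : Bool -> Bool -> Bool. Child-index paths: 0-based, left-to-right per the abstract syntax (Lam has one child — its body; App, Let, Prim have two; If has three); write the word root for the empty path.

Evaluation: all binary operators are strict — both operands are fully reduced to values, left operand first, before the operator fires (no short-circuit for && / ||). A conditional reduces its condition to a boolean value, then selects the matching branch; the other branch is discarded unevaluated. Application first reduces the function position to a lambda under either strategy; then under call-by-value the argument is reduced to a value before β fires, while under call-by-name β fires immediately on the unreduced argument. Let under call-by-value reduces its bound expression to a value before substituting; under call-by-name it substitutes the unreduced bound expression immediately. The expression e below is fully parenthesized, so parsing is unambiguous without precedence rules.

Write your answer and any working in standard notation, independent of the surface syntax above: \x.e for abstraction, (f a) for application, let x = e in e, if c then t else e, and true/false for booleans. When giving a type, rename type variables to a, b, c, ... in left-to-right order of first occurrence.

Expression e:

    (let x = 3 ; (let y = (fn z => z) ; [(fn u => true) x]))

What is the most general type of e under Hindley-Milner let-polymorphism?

Answer: Bool

Working:
let x : Int
z : a
\z._ : a -> a
let y : forall. a -> a
\u._ : b -> Bool
x : Int
  unify b -> Bool ~ Int -> c
  unify b ~ Int
  unify Bool ~ c
_ _ : Bool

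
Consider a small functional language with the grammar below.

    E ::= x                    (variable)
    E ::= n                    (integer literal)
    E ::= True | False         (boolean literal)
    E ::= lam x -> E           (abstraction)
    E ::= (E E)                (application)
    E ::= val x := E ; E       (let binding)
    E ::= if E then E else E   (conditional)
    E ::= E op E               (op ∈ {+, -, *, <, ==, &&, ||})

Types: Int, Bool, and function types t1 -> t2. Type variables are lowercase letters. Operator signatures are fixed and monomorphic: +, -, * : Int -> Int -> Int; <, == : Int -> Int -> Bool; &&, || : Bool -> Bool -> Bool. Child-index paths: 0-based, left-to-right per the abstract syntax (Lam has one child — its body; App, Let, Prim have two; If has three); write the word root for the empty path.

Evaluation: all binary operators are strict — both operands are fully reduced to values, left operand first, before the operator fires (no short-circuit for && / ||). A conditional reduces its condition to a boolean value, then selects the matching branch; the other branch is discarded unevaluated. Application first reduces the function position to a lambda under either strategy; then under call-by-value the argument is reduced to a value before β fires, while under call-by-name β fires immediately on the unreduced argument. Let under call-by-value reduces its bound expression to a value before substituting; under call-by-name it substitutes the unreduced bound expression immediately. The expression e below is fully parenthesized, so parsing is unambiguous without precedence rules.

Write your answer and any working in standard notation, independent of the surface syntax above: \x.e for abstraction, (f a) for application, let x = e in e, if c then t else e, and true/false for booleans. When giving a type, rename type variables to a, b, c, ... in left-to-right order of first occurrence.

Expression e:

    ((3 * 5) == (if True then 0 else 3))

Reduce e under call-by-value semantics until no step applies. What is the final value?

Working:
step 0: ((3 * 5) == (if true then 0 else 3))
step 1: [delta@0] (15 == (if true then 0 else 3))
step 2: [if@1] (15 == 0)
step 3: [delta@root] false

Answer: false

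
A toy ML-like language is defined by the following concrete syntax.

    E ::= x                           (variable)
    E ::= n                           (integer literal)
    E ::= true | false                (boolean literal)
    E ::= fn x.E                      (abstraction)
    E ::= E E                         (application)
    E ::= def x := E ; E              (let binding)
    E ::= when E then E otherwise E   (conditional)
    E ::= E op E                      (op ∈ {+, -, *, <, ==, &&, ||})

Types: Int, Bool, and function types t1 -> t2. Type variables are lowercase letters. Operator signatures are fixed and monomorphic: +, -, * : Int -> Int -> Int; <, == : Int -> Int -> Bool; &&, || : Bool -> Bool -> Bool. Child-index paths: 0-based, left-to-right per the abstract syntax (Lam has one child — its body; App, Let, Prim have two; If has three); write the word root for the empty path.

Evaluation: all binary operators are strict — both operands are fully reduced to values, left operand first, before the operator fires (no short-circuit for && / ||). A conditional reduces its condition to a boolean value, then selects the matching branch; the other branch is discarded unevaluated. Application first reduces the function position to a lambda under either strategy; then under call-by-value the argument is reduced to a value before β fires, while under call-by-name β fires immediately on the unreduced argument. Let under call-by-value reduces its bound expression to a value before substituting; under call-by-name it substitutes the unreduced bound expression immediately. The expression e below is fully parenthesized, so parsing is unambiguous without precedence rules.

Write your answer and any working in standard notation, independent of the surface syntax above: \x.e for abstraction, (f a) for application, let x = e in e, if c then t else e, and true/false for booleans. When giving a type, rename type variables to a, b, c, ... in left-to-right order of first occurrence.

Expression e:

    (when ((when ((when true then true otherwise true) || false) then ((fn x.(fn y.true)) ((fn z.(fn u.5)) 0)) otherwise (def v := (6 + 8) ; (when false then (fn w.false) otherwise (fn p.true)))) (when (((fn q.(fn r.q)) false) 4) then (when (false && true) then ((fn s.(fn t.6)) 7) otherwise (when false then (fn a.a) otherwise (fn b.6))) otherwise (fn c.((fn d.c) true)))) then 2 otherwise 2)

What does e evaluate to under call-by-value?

Answer: 2

Working:
step 0: (if ((if ((if true then true else true) || false) then ((\x.(\y.true)) ((\z.(\u.5)) 0)) else (let v = (6 + 8) in (if false then (\w.false) else (\p.true)))) (if (((\q.(\r.q)) false) 4) then (if (false && true) then ((\s.(\t.6)) 7) else (if false then (\a.a) else (\b.6))) else (\c.((\d.c) true)))) then 2 else 2)
step 1: [if@0.0.0.0] (if ((if (true || false) then ((\x.(\y.true)) ((\z.(\u.5)) 0)) else (let v = (6 + 8) in (if false then (\w.false) else (\p.true)))) (if (((\q.(\r.q)) false) 4) then (if (false && true) then ((\s.(\t.6)) 7) else (if false then (\a.a) else (\b.6))) else (\c.((\d.c) true)))) then 2 else 2)
step 2: [delta@0.0.0] (if ((if true then ((\x.(\y.true)) ((\z.(\u.5)) 0)) else (let v = (6 + 8) in (if false then (\w.false) else (\p.true)))) (if (((\q.(\r.q)) false) 4) then (if (false && true) then ((\s.(\t.6)) 7) else (if false then (\a.a) else (\b.6))) else (\c.((\d.c) true)))) then 2 else 2)
step 3: [if@0.0] (if (((\x.(\y.true)) ((\z.(\u.5)) 0)) (if (((\q.(\r.q)) false) 4) then (if (false && true) then ((\s.(\t.6)) 7) else (if false then (\a.a) else (\b.6))) else (\c.((\d.c) true)))) then 2 else 2)
step 4: [beta@0.0.1] (if (((\x.(\y.true)) (\u.5)) (if (((\q.(\r.q)) false) 4) then (if (false && true) then ((\s.(\t.6)) 7) else (if false then (\a.a) else (\b.6))) else (\c.((\d.c) true)))) then 2 else 2)
step 5: [beta@0.0] (if ((\y.true) (if (((\q.(\r.q)) false) 4) then (if (false && true) then ((\s.(\t.6)) 7) else (if false then (\a.a) else (\b.6))) else (\c.((\d.c) true)))) then 2 else 2)
step 6: [beta@0.1.0.0] (if ((\y.true) (if ((\r.false) 4) then (if (false && true) then ((\s.(\t.6)) 7) else (if false then (\a.a) else (\b.6))) else (\c.((\d.c) true)))) then 2 else 2)
step 7: [beta@0.1.0] (if ((\y.true) (if false then (if (false && true) then ((\s.(\t.6)) 7) else (if false then (\a.a) else (\b.6))) else (\c.((\d.c) true)))) then 2 else 2)
step 8: [if@0.1] (if ((\y.true) (\c.((\d.c) true))) then 2 else 2)
step 9: [beta@0] (if true then 2 else 2)
step 10: [if@root] 2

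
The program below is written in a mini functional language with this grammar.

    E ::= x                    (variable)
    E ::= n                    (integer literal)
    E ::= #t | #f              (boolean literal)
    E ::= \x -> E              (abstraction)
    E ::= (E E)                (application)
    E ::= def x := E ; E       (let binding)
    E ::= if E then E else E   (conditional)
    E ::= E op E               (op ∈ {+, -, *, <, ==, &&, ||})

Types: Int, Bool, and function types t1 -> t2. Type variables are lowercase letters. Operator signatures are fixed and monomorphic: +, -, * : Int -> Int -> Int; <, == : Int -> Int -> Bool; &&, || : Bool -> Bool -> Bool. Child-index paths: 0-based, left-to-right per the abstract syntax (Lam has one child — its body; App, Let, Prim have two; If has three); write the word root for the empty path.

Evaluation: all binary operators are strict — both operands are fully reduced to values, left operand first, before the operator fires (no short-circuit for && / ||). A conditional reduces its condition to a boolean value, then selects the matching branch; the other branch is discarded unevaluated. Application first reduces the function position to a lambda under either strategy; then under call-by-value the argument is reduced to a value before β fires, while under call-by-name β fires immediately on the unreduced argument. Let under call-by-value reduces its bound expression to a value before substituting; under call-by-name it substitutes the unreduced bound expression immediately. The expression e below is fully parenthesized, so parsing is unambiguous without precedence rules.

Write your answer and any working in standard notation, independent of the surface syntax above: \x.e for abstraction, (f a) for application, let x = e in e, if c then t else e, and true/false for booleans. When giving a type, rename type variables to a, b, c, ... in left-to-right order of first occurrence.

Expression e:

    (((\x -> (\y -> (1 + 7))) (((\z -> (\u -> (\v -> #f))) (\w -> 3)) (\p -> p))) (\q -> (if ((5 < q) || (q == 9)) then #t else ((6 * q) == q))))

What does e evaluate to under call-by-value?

Derivation:
step 0: (((\x.(\y.(1 + 7))) (((\z.(\u.(\v.false))) (\w.3)) (\p.p))) (\q.(if ((5 < q) || (q == 9)) then true else ((6 * q) == q))))
step 1: [beta@0.1.0] (((\x.(\y.(1 + 7))) ((\u.(\v.false)) (\p.p))) (\q.(if ((5 < q) || (q == 9)) then true else ((6 * q) == q))))
step 2: [beta@0.1] (((\x.(\y.(1 + 7))) (\v.false)) (\q.(if ((5 < q) || (q == 9)) then true else ((6 * q) == q))))
step 3: [beta@0] ((\y.(1 + 7)) (\q.(if ((5 < q) || (q == 9)) then true else ((6 * q) == q))))
step 4: [beta@root] (1 + 7)
step 5: [delta@root] 8

Answer: 8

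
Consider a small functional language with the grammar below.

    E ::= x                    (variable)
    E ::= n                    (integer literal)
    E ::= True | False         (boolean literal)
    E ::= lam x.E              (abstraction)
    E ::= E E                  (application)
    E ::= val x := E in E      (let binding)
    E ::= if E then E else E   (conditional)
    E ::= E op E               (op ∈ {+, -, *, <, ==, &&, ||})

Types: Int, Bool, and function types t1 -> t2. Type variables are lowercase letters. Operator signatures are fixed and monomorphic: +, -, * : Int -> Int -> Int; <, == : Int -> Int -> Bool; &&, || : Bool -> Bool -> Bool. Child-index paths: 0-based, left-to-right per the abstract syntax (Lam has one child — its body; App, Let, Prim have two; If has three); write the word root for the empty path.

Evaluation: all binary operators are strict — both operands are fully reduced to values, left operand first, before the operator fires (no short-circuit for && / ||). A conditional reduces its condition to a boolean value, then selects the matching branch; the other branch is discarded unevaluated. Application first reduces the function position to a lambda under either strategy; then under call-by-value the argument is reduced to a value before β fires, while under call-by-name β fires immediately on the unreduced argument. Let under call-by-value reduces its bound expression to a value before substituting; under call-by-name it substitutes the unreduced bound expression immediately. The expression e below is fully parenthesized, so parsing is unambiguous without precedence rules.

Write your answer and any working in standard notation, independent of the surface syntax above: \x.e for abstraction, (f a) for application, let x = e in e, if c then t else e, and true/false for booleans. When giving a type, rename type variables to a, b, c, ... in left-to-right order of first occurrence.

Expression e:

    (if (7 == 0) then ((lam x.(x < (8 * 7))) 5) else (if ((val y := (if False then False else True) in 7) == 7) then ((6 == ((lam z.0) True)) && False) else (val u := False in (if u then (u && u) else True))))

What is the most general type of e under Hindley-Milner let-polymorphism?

Answer: Bool

Trace:
  unify Int ~ Int
  unify Int ~ Int
  unify Bool ~ Bool
x : a
  unify a ~ Int
  unify Int ~ Int
  unify Int ~ Int
  unify Int ~ Int
\x._ : Int -> Bool
  unify Int -> Bool ~ Int -> b
  unify Int ~ Int
  unify Bool ~ b
_ _ : Bool
  unify Bool ~ Bool
  unify Bool ~ Bool
let y : Bool
  unify Int ~ Int
  unify Int ~ Int
  unify Bool ~ Bool
  unify Int ~ Int
\z._ : c -> Int
  unify c -> Int ~ Bool -> d
  unify c ~ Bool
  unify Int ~ d
_ _ : Int
  unify Int ~ Int
  unify Bool ~ Bool
  unify Bool ~ Bool
let u : Bool
u : Bool
  unify Bool ~ Bool
u : Bool
  unify Bool ~ Bool
u : Bool
  unify Bool ~ Bool
  unify Bool ~ Bool
  unify Bool ~ Bool
  unify Bool ~ Bool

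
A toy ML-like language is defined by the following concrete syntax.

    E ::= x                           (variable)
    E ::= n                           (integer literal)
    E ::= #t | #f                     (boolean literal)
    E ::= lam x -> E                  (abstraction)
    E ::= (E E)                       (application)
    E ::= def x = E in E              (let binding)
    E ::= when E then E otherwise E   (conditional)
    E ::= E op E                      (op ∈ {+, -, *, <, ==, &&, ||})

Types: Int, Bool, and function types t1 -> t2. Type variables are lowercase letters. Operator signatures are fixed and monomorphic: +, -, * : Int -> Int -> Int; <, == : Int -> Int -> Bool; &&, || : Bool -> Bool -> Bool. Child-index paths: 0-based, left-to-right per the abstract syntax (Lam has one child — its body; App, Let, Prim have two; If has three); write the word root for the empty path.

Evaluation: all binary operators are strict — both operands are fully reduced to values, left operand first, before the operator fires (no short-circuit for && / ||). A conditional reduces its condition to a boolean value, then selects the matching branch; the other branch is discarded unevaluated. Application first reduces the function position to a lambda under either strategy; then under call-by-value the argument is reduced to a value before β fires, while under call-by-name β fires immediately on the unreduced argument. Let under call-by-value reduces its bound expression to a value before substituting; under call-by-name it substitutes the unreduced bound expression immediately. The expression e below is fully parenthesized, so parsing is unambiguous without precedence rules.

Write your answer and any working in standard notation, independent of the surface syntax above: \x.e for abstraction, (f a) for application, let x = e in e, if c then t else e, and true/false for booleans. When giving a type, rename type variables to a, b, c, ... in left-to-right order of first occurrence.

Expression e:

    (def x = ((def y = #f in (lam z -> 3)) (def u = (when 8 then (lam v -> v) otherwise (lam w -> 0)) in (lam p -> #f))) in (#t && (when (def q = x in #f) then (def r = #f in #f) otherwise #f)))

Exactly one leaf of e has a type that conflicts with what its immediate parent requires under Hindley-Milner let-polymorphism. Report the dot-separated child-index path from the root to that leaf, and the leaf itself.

Trace:
let y : Bool
\z._ : a -> Int
  unify Int ~ Bool
  FAIL: mismatch Int ~ Bool

Answer: 0.1.0.0 : 8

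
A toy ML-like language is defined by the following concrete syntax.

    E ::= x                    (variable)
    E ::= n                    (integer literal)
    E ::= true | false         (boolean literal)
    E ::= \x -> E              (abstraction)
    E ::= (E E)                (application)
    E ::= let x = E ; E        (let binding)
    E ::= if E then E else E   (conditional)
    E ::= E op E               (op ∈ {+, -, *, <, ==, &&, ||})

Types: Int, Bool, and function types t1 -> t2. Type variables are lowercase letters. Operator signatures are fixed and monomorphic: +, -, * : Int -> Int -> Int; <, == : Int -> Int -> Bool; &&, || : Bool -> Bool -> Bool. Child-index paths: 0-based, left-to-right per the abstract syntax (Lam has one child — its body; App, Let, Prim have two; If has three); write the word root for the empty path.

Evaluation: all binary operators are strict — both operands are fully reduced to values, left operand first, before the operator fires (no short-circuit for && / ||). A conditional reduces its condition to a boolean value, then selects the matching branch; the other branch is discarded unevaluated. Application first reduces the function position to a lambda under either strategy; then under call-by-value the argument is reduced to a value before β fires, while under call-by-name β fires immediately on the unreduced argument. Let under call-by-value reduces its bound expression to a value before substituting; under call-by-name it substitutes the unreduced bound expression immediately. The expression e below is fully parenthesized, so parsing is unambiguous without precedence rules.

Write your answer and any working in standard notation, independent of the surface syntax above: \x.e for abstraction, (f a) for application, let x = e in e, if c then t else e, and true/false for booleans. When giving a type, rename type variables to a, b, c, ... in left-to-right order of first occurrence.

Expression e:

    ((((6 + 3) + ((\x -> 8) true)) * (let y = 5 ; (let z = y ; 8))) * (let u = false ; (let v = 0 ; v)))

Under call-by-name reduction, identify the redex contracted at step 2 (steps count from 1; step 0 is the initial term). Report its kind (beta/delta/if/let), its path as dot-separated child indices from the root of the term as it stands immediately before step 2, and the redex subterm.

Answer: beta at 0.0.1 : ((\x.8) true)

Trace:
step 0: ((((6 + 3) + ((\x.8) true)) * (let y = 5 in (let z = y in 8))) * (let u = false in (let v = 0 in v)))
step 1: [delta@0.0.0] (((9 + ((\x.8) true)) * (let y = 5 in (let z = y in 8))) * (let u = false in (let v = 0 in v)))
step 2: [beta@0.0.1] (((9 + 8) * (let y = 5 in (let z = y in 8))) * (let u = false in (let v = 0 in v)))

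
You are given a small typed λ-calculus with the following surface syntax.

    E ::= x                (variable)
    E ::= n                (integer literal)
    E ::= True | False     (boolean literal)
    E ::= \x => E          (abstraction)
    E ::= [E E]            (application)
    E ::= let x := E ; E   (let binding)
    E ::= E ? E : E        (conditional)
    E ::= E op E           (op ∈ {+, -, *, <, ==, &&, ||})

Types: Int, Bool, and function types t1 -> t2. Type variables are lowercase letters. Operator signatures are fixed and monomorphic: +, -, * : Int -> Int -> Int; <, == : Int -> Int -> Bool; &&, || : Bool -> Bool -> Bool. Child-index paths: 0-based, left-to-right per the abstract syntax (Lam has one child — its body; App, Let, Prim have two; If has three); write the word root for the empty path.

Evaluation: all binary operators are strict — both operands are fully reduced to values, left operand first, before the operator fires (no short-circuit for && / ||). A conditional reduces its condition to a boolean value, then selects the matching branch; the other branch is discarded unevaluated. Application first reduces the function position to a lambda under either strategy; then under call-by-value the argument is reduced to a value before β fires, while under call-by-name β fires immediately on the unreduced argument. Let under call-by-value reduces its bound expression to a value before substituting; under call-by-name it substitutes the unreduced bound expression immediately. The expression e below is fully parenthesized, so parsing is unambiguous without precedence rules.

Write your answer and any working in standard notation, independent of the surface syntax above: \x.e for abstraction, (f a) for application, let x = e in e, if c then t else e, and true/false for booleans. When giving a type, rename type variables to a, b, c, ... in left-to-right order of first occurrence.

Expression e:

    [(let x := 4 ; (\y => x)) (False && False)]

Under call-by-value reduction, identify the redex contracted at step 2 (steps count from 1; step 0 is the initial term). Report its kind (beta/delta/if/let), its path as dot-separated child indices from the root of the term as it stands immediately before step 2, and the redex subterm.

Answer: delta at 1 : (false && false)

Trace:
step 0: ((let x = 4 in (\y.x)) (false && false))
step 1: [let@0] ((\y.4) (false && false))
step 2: [delta@1] ((\y.4) false)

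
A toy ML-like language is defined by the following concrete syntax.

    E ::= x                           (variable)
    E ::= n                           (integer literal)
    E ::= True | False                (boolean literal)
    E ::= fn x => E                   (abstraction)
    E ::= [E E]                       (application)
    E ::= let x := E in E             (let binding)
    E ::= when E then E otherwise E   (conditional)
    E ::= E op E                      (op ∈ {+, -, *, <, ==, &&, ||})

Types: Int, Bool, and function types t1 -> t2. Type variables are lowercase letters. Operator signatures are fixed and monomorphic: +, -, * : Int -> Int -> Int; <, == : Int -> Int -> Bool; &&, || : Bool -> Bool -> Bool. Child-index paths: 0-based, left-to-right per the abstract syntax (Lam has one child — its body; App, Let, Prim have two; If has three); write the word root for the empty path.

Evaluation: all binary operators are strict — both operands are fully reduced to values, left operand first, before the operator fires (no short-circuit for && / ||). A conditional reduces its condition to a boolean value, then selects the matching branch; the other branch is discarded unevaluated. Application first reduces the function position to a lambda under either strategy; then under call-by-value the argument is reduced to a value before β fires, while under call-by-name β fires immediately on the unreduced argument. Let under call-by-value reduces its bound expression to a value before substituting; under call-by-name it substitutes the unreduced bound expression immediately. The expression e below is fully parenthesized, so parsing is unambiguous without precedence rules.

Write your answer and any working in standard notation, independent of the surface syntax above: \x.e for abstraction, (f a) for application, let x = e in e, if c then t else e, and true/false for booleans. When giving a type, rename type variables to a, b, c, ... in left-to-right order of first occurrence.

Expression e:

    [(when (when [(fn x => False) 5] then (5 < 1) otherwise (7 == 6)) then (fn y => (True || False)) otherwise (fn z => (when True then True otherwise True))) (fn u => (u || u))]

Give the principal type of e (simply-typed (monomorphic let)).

Working:
\x._ : a -> Bool
  unify a -> Bool ~ Int -> b
  unify a ~ Int
  unify Bool ~ b
_ _ : Bool
  unify Bool ~ Bool
  unify Int ~ Int
  unify Int ~ Int
  unify Int ~ Int
  unify Int ~ Int
  unify Bool ~ Bool
  unify Bool ~ Bool
  unify Bool ~ Bool
  unify Bool ~ Bool
\y._ : c -> Bool
  unify Bool ~ Bool
  unify Bool ~ Bool
\z._ : d -> Bool
  unify c -> Bool ~ d -> Bool
  unify c ~ d
  unify Bool ~ Bool
u : e
  unify e ~ Bool
u : Bool
  unify Bool ~ Bool
\u._ : Bool -> Bool
  unify d -> Bool ~ (Bool -> Bool) -> f
  unify d ~ Bool -> Bool
  unify Bool ~ f
_ _ : Bool

Answer: Bool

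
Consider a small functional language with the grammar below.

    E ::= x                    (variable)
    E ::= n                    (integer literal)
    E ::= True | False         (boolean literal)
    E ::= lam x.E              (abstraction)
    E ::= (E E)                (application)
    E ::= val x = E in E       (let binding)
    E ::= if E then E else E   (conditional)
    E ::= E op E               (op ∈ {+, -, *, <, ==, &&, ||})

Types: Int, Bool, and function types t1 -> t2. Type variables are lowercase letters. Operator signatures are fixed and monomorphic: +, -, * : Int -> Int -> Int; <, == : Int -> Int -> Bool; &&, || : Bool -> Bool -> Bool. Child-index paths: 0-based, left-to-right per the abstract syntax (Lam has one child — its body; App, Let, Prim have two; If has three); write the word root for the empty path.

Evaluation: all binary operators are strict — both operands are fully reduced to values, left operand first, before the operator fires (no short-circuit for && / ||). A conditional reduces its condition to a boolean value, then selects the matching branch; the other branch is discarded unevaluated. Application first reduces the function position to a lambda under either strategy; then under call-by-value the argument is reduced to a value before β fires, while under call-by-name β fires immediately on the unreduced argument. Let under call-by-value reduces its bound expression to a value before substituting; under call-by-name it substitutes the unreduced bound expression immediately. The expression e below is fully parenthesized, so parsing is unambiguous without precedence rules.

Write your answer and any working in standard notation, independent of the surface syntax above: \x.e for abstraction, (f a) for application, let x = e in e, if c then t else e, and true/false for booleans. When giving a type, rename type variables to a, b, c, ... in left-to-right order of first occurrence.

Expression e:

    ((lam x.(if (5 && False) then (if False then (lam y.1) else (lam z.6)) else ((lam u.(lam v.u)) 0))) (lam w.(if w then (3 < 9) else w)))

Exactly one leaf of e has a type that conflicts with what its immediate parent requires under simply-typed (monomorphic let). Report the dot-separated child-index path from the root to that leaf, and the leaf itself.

Answer: 0.0.0.0 : 5

Trace:
  unify Int ~ Bool
  FAIL: mismatch Int ~ Bool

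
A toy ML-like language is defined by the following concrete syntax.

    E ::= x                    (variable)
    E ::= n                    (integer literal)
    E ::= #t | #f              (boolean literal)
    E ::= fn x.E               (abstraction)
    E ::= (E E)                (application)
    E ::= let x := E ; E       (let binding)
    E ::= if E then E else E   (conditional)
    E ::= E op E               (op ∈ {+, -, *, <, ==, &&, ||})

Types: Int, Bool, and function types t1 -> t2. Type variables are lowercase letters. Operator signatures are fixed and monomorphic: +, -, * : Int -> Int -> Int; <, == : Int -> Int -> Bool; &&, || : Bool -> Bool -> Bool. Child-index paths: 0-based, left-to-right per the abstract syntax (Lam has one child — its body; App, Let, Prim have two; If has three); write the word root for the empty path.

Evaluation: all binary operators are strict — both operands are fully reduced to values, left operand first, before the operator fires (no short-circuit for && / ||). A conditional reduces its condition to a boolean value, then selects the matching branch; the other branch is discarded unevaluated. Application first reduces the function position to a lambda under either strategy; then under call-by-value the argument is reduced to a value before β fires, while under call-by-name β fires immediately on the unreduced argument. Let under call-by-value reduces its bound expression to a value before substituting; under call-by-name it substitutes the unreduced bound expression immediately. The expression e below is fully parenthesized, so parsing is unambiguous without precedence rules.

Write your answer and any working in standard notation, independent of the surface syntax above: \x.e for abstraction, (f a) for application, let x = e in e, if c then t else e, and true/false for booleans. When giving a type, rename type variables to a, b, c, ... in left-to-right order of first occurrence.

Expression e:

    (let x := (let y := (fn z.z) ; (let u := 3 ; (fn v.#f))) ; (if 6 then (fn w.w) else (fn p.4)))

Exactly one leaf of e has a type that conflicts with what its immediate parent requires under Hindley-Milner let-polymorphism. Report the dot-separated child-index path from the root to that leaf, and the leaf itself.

Answer: 1.0 : 6

Trace:
z : a
\z._ : a -> a
let y : forall. a -> a
let u : Int
\v._ : b -> Bool
let x : forall. b -> Bool
  unify Int ~ Bool
  FAIL: mismatch Int ~ Bool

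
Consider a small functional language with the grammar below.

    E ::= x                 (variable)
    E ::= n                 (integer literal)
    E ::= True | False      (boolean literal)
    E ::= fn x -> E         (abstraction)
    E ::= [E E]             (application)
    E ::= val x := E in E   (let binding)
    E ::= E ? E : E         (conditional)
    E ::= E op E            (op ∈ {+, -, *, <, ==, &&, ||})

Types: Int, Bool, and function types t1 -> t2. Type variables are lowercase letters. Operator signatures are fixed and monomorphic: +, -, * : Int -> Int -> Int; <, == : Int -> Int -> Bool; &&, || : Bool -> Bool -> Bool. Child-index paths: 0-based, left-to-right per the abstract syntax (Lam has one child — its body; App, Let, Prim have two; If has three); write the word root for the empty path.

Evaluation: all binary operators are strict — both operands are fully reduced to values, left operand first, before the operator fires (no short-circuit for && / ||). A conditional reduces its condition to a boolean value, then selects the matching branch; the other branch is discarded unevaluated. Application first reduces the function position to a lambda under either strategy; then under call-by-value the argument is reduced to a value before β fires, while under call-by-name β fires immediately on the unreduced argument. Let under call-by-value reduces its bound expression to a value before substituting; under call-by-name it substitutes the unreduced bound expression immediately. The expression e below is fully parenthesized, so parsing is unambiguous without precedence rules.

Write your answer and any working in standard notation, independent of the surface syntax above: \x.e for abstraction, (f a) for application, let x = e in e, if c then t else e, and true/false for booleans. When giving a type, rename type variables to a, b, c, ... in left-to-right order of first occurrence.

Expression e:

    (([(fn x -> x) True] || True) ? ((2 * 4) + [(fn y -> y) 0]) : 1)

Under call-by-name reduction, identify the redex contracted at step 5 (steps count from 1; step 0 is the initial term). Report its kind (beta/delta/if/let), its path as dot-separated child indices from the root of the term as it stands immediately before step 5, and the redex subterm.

Working:
step 0: (if (((\x.x) true) || true) then ((2 * 4) + ((\y.y) 0)) else 1)
step 1: [beta@0.0] (if (true || true) then ((2 * 4) + ((\y.y) 0)) else 1)
step 2: [delta@0] (if true then ((2 * 4) + ((\y.y) 0)) else 1)
step 3: [if@root] ((2 * 4) + ((\y.y) 0))
step 4: [delta@0] (8 + ((\y.y) 0))
step 5: [beta@1] (8 + 0)

Answer: beta at 1 : ((\y.y) 0)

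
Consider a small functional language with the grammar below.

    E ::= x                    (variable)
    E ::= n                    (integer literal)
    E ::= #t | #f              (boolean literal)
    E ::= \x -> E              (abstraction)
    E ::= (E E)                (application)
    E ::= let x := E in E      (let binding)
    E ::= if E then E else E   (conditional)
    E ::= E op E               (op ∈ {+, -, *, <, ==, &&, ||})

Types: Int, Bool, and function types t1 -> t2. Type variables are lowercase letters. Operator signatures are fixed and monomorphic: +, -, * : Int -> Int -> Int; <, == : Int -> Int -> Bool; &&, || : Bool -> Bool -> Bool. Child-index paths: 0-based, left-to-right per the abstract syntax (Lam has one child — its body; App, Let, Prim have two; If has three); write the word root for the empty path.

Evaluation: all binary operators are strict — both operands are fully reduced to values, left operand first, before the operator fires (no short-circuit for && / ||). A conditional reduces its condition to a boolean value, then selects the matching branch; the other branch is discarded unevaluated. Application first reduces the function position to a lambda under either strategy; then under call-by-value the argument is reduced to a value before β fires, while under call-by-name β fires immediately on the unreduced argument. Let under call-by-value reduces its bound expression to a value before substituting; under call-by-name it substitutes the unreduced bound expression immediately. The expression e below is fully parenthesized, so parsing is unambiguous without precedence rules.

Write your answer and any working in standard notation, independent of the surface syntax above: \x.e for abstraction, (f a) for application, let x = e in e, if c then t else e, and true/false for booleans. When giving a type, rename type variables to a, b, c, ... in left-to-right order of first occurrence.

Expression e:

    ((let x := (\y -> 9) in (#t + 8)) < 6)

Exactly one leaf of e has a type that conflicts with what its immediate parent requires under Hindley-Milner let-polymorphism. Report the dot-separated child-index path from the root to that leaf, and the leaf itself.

Answer: 0.1.0 : true

Derivation:
\y._ : a -> Int
let x : forall. a -> Int
  unify Bool ~ Int
  FAIL: mismatch Bool ~ Int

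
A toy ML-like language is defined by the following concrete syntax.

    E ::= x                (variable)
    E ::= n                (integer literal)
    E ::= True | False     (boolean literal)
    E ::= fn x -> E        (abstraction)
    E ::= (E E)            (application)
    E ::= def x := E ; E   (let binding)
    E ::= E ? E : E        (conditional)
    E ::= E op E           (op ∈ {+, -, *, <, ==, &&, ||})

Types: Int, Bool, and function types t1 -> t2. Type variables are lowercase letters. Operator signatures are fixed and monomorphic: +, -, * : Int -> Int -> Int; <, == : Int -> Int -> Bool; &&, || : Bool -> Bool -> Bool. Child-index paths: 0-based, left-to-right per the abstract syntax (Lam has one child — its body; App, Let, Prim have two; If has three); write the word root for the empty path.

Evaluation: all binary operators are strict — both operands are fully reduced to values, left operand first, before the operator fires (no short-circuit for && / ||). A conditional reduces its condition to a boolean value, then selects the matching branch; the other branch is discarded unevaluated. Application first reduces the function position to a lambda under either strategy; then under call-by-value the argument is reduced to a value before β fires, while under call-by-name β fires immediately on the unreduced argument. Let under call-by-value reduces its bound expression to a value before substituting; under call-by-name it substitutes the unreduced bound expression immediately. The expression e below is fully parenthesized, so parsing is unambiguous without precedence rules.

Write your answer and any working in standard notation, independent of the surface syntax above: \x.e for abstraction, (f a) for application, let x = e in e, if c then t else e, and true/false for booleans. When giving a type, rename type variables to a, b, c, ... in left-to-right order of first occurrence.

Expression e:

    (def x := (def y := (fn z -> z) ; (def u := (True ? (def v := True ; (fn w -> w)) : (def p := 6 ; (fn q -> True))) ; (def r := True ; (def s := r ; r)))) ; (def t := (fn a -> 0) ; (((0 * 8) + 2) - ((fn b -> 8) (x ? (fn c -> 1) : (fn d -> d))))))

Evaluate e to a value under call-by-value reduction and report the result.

Answer: -6

Working:
step 0: (let x = (let y = (\z.z) in (let u = (if true then (let v = true in (\w.w)) else (let p = 6 in (\q.true))) in (let r = true in (let s = r in r)))) in (let t = (\a.0) in (((0 * 8) + 2) - ((\b.8) (if x then (\c.1) else (\d.d))))))
step 1: [let@0] (let x = (let u = (if true then (let v = true in (\w.w)) else (let p = 6 in (\q.true))) in (let r = true in (let s = r in r))) in (let t = (\a.0) in (((0 * 8) + 2) - ((\b.8) (if x then (\c.1) else (\d.d))))))
step 2: [if@0.0] (let x = (let u = (let v = true in (\w.w)) in (let r = true in (let s = r in r))) in (let t = (\a.0) in (((0 * 8) + 2) - ((\b.8) (if x then (\c.1) else (\d.d))))))
step 3: [let@0.0] (let x = (let u = (\w.w) in (let r = true in (let s = r in r))) in (let t = (\a.0) in (((0 * 8) + 2) - ((\b.8) (if x then (\c.1) else (\d.d))))))
step 4: [let@0] (let x = (let r = true in (let s = r in r)) in (let t = (\a.0) in (((0 * 8) + 2) - ((\b.8) (if x then (\c.1) else (\d.d))))))
step 5: [let@0] (let x = (let s = true in true) in (let t = (\a.0) in (((0 * 8) + 2) - ((\b.8) (if x then (\c.1) else (\d.d))))))
step 6: [let@0] (let x = true in (let t = (\a.0) in (((0 * 8) + 2) - ((\b.8) (if x then (\c.1) else (\d.d))))))
step 7: [let@root] (let t = (\a.0) in (((0 * 8) + 2) - ((\b.8) (if true then (\c.1) else (\d.d)))))
step 8: [let@root] (((0 * 8) + 2) - ((\b.8) (if true then (\c.1) else (\d.d))))
step 9: [delta@0.0] ((0 + 2) - ((\b.8) (if true then (\c.1) else (\d.d))))
step 10: [delta@0] (2 - ((\b.8) (if true then (\c.1) else (\d.d))))
step 11: [if@1.1] (2 - ((\b.8) (\c.1)))
step 12: [beta@1] (2 - 8)
step 13: [delta@root] -6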